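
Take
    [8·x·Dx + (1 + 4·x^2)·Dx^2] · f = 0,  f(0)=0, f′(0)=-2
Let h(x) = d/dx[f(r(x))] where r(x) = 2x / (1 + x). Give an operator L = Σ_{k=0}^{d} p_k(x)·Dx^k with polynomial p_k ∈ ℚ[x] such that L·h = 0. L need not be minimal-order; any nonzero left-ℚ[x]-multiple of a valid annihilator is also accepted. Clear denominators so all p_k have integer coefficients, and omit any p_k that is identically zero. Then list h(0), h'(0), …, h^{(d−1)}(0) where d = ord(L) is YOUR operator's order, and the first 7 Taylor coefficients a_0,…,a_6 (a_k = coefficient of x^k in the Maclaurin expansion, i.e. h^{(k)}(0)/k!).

L = (2 + 34·x) + (1 + 2·x + 17·x^2)·Dx  (order 1).
h: a_k = -4, 8, 52, -240, -404, 4888, -2908, …
ICs: h(0) = -4.

f: a_k = 0, -2, 0, 8/3, 0, -32/5, 0, …
L₀ from L_f via x↦r, Dx↦r'^{-1}Dx.
Derive L from L₀ (diff closure).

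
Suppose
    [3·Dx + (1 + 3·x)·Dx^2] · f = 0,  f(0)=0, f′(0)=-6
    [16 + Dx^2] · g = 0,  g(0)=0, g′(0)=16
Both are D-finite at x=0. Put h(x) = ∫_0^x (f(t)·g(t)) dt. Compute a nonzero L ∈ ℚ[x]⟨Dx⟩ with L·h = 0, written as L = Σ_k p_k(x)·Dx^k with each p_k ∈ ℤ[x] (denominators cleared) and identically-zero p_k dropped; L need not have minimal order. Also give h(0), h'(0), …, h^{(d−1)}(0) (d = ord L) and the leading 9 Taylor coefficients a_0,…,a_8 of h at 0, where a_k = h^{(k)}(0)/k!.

L = (2272 + 127488·x + 781056·x^2 + 1769472·x^3 + 1327104·x^4)·Dx + (4416 + 50112·x + 165888·x^2 + 165888·x^3)·Dx^2 + (1022 + 19392·x + 102816·x^2 + 221184·x^3 + 165888·x^4)·Dx^3 + (276 + 3132·x + 10368·x^2 + 10368·x^3)·Dx^4 + (55 + 714·x + 3375·x^2 + 6912·x^3 + 5184·x^4)·Dx^5  (order 5).
h: a_k = 0, 0, 0, -32, 36, -32/5, 44, -992/7, 1542/5, …
ICs: h(0) = 0, h′(0) = 0, h′′(0) = 0, h′′′(0) = -192, h′′′′(0) = 864.

f: a_k = 0, -6, 9, -18, 81/2, -486/5, 243, -4374/7, 6561/4, …
g: a_k = 0, 16, 0, -128/3, 0, 512/15, 0, -4096/315, 0, …
Product ⇒ symmetric product L₀, ord ≤ 4.
Integrate: L := L₀·Dx.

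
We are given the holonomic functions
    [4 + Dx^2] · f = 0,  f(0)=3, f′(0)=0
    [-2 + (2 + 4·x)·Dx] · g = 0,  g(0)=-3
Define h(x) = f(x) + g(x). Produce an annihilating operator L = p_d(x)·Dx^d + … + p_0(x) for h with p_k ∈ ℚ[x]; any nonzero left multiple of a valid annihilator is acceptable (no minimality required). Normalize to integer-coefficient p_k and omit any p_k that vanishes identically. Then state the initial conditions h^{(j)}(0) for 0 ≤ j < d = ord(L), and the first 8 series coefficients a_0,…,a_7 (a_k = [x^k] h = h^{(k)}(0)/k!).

L = (-28 - 64·x - 64·x^2) + (12 + 88·x + 192·x^2 + 128·x^3)·Dx + (-7 - 16·x - 16·x^2)·Dx^2 + (3 + 22·x + 48·x^2 + 32·x^3)·Dx^3  (order 3).
h: a_k = 0, -3, -9/2, -3/2, 31/8, -21/8, 881/240, -99/16, …
ICs: h(0) = 0, h′(0) = -3, h′′(0) = -9.

f: a_k = 3, 0, -6, 0, 2, 0, -4/15, 0, …
g: a_k = -3, -3, 3/2, -3/2, 15/8, -21/8, 63/16, -99/16, …
f+g: L₀ = lclm(L_f,L_g), ord ≤ 2+1.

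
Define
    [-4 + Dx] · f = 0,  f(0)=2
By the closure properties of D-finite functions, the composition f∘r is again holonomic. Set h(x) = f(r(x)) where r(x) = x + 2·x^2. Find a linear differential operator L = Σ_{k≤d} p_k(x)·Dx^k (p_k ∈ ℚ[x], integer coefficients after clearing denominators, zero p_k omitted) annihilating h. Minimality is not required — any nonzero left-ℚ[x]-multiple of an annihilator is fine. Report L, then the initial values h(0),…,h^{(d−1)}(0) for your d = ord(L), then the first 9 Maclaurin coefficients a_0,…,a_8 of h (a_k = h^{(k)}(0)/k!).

f: a_k = 2, 8, 16, 64/3, 64/3, 256/15, 512/45, 2048/315, 1024/315, …
L₀ from L_f via x↦r, Dx↦r'^{-1}Dx.
L = (-4 - 16·x) + Dx  (order 1).
h: a_k = 2, 8, 32, 256/3, 640/3, 6656/15, 38912/45, 475136/315, 782336/315, …
ICs: h(0) = 2.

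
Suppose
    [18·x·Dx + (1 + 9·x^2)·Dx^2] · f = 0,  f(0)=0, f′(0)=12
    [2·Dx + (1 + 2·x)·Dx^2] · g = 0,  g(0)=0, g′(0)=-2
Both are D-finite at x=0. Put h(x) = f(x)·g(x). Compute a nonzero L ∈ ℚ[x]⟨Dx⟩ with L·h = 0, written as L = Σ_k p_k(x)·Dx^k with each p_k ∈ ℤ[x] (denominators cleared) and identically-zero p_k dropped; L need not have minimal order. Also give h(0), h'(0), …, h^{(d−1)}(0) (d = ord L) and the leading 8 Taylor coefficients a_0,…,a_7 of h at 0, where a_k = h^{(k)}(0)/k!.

f: a_k = 0, 12, 0, -36, 0, 972/5, 0, -8748/7, …
g: a_k = 0, -2, 2, -8/3, 4, -32/5, 32/3, -128/7, …
L₀ := L_f ⊗_s L_g (sym. prod.), ord ≤ 4.
L = (792 + 3024·x + 22680·x^2 + 102384·x^3 + 174960·x^4 + 151632·x^5 + 104976·x^7)·Dx + (332 + 4752·x + 28908·x^2 + 127008·x^3 + 351216·x^4 + 542376·x^5 + 408240·x^6 + 157464·x^7 + 367416·x^8)·Dx^2 + (44 + 916·x + 6696·x^2 + 27252·x^3 + 85860·x^4 + 193428·x^5 + 279936·x^6 + 224532·x^7 + 157464·x^8 + 209952·x^9)·Dx^3 + (10 + 76·x + 418·x^2 + 1728·x^3 + 5391·x^4 + 12960·x^5 + 24948·x^6 + 34992·x^7 + 29889·x^8 + 26244·x^9 + 26244·x^10)·Dx^4  (order 4).
h: a_k = 0, 0, -24, 24, 40, -24, -1848/5, 1864/5, …
ICs: h(0) = 0, h′(0) = 0, h′′(0) = -48, h′′′(0) = 144.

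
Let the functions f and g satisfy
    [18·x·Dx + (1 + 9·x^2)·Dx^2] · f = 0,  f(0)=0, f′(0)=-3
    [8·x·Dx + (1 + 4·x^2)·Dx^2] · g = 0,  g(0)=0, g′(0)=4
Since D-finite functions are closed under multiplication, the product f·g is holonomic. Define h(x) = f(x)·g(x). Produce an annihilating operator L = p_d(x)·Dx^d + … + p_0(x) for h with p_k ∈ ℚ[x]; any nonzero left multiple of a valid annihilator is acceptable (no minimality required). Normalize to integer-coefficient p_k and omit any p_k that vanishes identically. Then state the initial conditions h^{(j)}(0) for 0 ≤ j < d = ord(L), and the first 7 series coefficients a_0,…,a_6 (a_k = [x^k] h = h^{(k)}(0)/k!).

f: a_k = 0, -3, 0, 9, 0, -243/5, 0, …
g: a_k = 0, 4, 0, -16/3, 0, 64/5, 0, …
f·g: L₀ = L_f ⊗_s L_g, ord ≤ 2·2.
L = (-864·x - 18720·x^3 - 82944·x^5 + 134784·x^7 + 1119744·x^9)·Dx + (-52 - 3036·x^2 - 33696·x^4 - 72576·x^6 + 471744·x^8 + 1679616·x^10)·Dx^2 + (-104·x - 2072·x^3 - 11232·x^5 + 13968·x^7 + 269568·x^9 + 559872·x^11)·Dx^3 + (-1 - 26·x^2 - 205·x^4 + 7380·x^8 + 33696·x^10 + 46656·x^12)·Dx^4  (order 4).
h: a_k = 0, 0, -12, 0, 52, 0, -1404/5, …
ICs: h(0) = 0, h′(0) = 0, h′′(0) = -24, h′′′(0) = 0.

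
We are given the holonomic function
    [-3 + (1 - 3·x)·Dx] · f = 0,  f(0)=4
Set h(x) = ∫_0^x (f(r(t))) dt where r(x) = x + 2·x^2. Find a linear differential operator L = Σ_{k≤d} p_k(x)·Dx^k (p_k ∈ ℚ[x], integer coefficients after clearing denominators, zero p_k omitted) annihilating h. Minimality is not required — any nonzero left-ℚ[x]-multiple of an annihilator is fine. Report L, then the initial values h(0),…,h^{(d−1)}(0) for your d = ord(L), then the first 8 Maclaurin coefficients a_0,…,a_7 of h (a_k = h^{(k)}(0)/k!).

L = (3 + 12·x)·Dx + (-1 + 3·x + 6·x^2)·Dx^2  (order 2).
h: a_k = 0, 4, 6, 20, 63, 1116/5, 810, 21276/7, …
ICs: h(0) = 0, h′(0) = 4.

f: a_k = 4, 12, 36, 108, 324, 972, 2916, 8748, …
Change of var in L_f (x↦r) gives L₀.
∫: right-multiply L₀ by Dx.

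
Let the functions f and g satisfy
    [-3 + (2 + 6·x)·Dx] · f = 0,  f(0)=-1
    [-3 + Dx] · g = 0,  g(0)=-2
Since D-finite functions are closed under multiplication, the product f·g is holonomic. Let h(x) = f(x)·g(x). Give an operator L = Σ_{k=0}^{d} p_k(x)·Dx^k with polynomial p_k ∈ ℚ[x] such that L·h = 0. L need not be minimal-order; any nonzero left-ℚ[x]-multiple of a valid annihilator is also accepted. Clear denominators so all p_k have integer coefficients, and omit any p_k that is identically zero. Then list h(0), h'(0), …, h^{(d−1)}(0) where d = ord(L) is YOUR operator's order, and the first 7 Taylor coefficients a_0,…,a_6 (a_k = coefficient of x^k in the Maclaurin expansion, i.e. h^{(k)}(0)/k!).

f: a_k = -1, -3/2, 9/8, -27/16, 405/128, -1701/256, 15309/1024, …
g: a_k = -2, -6, -9, -9, -27/4, -81/20, -81/40, …
Product ⇒ symmetric product L₀, ord ≤ 1.
L = (-9 - 18·x) + (2 + 6·x)·Dx  (order 1).
h: a_k = 2, 9, 63/4, 153/8, 891/64, 8667/640, -7209/2560, …
ICs: h(0) = 2.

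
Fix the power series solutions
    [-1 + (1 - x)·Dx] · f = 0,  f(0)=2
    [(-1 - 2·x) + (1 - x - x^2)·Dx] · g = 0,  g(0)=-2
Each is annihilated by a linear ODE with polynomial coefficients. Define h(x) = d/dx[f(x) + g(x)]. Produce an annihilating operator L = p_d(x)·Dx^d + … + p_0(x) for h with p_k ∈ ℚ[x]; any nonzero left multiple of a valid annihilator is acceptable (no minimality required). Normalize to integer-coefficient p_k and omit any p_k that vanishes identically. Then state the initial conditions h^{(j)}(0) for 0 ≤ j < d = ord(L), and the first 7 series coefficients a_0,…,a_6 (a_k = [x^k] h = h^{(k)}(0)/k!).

f: a_k = 2, 2, 2, 2, 2, 2, 2, …
g: a_k = -2, -2, -4, -6, -10, -16, -26, …
Weyl lclm of L_f,L_g ⇒ L₀ (ord ≤ 2).
h=h₀': d/dx-closure on L₀ ⇒ L.
L = (-6 - 24·x - 24·x^3 + 6·x^4) + (6 + 6·x - 6·x^2 - 21·x^4 + 6·x^5)·Dx + (-1 + 2·x - 3·x^2 + 6·x^3 - 2·x^4 - 3·x^5 + x^6)·Dx^2  (order 2).
h: a_k = 0, -4, -12, -32, -70, -144, -280, …
ICs: h(0) = 0, h′(0) = -4.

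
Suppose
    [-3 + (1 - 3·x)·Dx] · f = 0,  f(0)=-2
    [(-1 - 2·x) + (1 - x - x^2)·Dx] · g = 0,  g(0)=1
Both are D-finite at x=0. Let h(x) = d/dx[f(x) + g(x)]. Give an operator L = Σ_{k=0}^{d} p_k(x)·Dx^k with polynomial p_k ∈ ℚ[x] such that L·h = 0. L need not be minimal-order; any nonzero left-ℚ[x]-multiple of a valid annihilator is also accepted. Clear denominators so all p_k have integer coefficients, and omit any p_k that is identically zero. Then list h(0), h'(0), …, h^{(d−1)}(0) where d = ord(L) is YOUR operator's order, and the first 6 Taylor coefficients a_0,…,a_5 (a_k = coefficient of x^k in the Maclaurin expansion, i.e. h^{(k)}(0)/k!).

f: a_k = -2, -6, -18, -54, -162, -486, …
g: a_k = 1, 1, 2, 3, 5, 8, …
f+g: L₀ = lclm(L_f,L_g), ord ≤ 1+1.
Differentiate: ansatz ord ≤ ord L₀ ⇒ L.
L = (54 + 72·x + 216·x^2 - 72·x^3 + 54·x^4) + (-18 - 30·x + 90·x^2 + 120·x^3 - 45·x^4 + 54·x^5)·Dx + (1 + 2·x - 25·x^2 + 30·x^3 - 3·x^5 + 9·x^6)·Dx^2  (order 2).
h: a_k = -5, -32, -153, -628, -2390, -8670, …
ICs: h(0) = -5, h′(0) = -32.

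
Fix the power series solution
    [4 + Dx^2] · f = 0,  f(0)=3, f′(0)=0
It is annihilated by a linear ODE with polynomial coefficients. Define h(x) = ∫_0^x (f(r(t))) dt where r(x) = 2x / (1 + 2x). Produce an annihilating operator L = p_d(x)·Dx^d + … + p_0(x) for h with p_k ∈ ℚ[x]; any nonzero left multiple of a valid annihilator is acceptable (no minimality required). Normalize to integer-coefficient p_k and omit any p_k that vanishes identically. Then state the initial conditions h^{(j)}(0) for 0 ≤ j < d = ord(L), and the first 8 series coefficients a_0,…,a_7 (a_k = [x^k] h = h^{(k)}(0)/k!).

L = 16·Dx + (4 + 24·x + 48·x^2 + 32·x^3)·Dx^2 + (1 + 8·x + 24·x^2 + 32·x^3 + 16·x^4)·Dx^3  (order 3).
h: a_k = 0, 3, 0, -8, 24, -256/5, 256/3, -1408/15, …
ICs: h(0) = 0, h′(0) = 3, h′′(0) = 0.

f: a_k = 3, 0, -6, 0, 2, 0, -4/15, 0, …
Change of var in L_f (x↦r) gives L₀.
∫: right-multiply L₀ by Dx.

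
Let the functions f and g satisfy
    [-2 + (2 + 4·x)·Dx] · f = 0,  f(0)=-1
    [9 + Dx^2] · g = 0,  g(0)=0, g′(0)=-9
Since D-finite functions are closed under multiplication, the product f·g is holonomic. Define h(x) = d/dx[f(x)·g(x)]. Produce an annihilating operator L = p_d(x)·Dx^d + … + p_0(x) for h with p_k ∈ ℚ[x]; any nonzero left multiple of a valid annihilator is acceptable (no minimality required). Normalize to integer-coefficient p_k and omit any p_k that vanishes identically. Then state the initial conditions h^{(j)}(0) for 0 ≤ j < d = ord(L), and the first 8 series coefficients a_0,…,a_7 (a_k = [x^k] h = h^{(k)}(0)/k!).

L = (14 + 84·x + 192·x^2 + 216·x^3 + 108·x^4) + (-1 - 8·x - 18·x^2 - 12·x^3)·Dx + (1 + 7·x + 19·x^2 + 24·x^3 + 12·x^4)·Dx^2  (order 2).
h: a_k = 9, 18, -54, -36, 36, 216/5, -54, 2376/35, …
ICs: h(0) = 9, h′(0) = 18.

f: a_k = -1, -1, 1/2, -1/2, 5/8, -7/8, 21/16, -33/16, …
g: a_k = 0, -9, 0, 27/2, 0, -243/40, 0, 729/560, …
f·g: L₀ = L_f ⊗_s L_g, ord ≤ 1·2.
Derive L from L₀ (diff closure).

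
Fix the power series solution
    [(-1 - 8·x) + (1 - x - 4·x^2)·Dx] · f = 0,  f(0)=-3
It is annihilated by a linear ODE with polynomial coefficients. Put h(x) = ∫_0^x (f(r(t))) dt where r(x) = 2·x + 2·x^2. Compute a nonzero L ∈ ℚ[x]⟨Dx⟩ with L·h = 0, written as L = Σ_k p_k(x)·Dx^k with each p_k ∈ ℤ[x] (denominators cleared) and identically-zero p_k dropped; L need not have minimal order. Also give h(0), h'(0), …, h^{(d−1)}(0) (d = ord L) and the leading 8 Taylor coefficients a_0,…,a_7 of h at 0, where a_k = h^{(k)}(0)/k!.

f: a_k = -3, -3, -15, -27, -87, -195, -543, -1323, …
h₀=f(r): pull back L_f along r ⇒ L₀.
∫: right-multiply L₀ by Dx.
L = (2 + 36·x + 96·x^2 + 64·x^3)·Dx + (-1 + 2·x + 18·x^2 + 32·x^3 + 16·x^4)·Dx^2  (order 2).
h: a_k = 0, -3, -3, -22, -84, -420, -2076, -74520/7, …
ICs: h(0) = 0, h′(0) = -3.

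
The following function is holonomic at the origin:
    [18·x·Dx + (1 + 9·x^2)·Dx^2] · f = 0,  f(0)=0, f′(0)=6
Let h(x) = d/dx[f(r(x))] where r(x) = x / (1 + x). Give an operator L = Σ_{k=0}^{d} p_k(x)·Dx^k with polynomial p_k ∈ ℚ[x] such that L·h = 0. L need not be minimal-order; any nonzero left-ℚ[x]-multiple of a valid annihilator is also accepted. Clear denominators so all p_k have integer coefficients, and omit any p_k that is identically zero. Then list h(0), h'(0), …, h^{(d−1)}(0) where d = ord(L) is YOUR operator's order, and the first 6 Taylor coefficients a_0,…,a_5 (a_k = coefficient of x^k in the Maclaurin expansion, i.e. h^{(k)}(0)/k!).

L = (2 + 20·x) + (1 + 2·x + 10·x^2)·Dx  (order 1).
h: a_k = 6, -12, -36, 192, -24, -1872, …
ICs: h(0) = 6.

f: a_k = 0, 6, 0, -18, 0, 486/5, …
L₀ from L_f via x↦r, Dx↦r'^{-1}Dx.
Differentiate: ansatz ord ≤ ord L₀ ⇒ L.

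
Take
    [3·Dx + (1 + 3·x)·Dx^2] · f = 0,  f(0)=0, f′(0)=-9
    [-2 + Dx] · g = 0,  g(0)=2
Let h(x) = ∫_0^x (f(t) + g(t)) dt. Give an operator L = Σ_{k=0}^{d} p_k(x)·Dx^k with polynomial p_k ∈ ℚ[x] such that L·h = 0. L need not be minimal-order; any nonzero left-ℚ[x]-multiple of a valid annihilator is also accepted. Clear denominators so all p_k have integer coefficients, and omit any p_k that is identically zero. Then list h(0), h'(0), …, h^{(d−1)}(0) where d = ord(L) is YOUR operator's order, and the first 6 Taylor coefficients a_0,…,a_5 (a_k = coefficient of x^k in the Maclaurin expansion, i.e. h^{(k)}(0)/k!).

f: a_k = 0, -9, 27/2, -27, 243/4, -729/5, …
g: a_k = 2, 4, 4, 8/3, 4/3, 8/15, …
h₀=f+g: left-lcm gives L₀, ord ≤ 3.
h=∫h₀ ⇒ L = L₀·Dx.
L = (-48 - 36·x)·Dx^2 + (14 - 24·x - 36·x^2)·Dx^3 + (5 + 21·x + 18·x^2)·Dx^4  (order 4).
h: a_k = 0, 2, -5/2, 35/6, -73/12, 149/12, …
ICs: h(0) = 0, h′(0) = 2, h′′(0) = -5, h′′′(0) = 35.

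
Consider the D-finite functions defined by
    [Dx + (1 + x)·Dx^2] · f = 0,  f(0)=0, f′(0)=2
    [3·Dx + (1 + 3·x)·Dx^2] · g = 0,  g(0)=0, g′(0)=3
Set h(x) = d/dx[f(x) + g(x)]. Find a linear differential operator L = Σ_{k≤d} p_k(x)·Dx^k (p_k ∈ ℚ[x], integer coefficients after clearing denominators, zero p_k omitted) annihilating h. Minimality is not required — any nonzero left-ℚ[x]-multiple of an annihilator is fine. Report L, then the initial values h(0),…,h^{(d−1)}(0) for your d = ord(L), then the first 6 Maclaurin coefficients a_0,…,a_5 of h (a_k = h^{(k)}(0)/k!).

L = 6 + (8 + 12·x)·Dx + (1 + 4·x + 3·x^2)·Dx^2  (order 2).
h: a_k = 5, -11, 29, -83, 245, -731, …
ICs: h(0) = 5, h′(0) = -11.

f: a_k = 0, 2, -1, 2/3, -1/2, 2/5, …
g: a_k = 0, 3, -9/2, 9, -81/4, 243/5, …
h₀=f+g: left-lcm gives L₀, ord ≤ 4.
h=h₀': d/dx-closure on L₀ ⇒ L.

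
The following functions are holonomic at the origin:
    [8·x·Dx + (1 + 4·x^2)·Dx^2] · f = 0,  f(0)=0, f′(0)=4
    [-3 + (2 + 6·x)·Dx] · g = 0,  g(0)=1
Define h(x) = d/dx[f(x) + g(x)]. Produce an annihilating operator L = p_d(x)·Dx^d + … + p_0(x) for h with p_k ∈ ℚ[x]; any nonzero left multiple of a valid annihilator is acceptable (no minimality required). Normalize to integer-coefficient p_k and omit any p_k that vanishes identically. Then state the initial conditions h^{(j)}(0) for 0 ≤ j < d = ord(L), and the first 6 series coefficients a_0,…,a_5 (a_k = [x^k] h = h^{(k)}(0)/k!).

L = (-48 - 360·x + 576·x^2 + 864·x^3) + (-59 - 192·x - 120·x^2 + 2304·x^3 + 3024·x^4)·Dx + (-6 + 14·x + 144·x^2 + 272·x^3 + 672·x^4 + 864·x^5)·Dx^2  (order 2).
h: a_k = 11/2, -9/4, -175/16, -405/32, 24889/256, -45927/512, …
ICs: h(0) = 11/2, h′(0) = -9/4.

f: a_k = 0, 4, 0, -16/3, 0, 64/5, …
g: a_k = 1, 3/2, -9/8, 27/16, -405/128, 1701/256, …
L₀ := lclm(L_f,L_g); ord L₀ ≤ 2+1.
Differentiate: ansatz ord ≤ ord L₀ ⇒ L.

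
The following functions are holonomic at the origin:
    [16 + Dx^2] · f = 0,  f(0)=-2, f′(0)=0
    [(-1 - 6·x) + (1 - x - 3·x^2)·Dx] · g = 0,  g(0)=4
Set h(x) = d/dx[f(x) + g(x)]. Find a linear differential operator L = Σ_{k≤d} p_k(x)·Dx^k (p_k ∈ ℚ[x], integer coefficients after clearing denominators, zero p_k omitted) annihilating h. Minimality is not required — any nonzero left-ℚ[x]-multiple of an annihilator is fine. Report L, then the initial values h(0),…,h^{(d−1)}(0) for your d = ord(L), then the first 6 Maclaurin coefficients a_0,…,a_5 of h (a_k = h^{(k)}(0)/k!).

f: a_k = -2, 0, 16, 0, -64/3, 0, …
g: a_k = 4, 4, 16, 28, 76, 160, …
h₀=f+g: left-lcm gives L₀, ord ≤ 3.
Differentiate: ansatz ord ≤ ord L₀ ⇒ L.
L = (4672 + 20416·x + 66304·x^2 + 32640·x^3 + 66240·x^4 + 62208·x^5 + 62208·x^6) + (-464 - 2352·x + 3792·x^2 + 6752·x^3 - 2400·x^4 + 5184·x^5 + 24192·x^6 + 20736·x^7)·Dx + (292 + 1276·x + 4144·x^2 + 2040·x^3 + 4140·x^4 + 3888·x^5 + 3888·x^6)·Dx^2 + (-29 - 147·x + 237·x^2 + 422·x^3 - 150·x^4 + 324·x^5 + 1512·x^6 + 1296·x^7)·Dx^3  (order 3).
h: a_k = 4, 64, 84, 656/3, 800, 35944/15, …
ICs: h(0) = 4, h′(0) = 64, h′′(0) = 168.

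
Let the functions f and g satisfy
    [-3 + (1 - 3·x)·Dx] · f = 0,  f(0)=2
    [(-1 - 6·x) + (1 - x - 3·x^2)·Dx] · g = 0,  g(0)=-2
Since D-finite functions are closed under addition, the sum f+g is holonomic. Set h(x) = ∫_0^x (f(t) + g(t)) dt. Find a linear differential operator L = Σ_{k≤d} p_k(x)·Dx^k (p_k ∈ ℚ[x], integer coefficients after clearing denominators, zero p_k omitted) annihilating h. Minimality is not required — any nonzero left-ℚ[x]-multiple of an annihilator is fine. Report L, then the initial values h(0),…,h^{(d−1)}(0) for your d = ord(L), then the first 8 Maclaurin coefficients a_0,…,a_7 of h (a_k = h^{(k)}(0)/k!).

f: a_k = 2, 6, 18, 54, 162, 486, 1458, 4374, …
g: a_k = -2, -2, -8, -14, -38, -80, -194, -434, …
h₀=f+g: left-lcm gives L₀, ord ≤ 2.
∫: right-multiply L₀ by Dx.
L = (6 - 108·x + 162·x^2 - 162·x^3)·Dx + (10 - 6·x - 108·x^2 + 270·x^3 - 324·x^4)·Dx^2 + (-2 + 14·x - 33·x^2 + 18·x^3 + 54·x^4 - 81·x^5)·Dx^3  (order 3).
h: a_k = 0, 0, 2, 10/3, 10, 124/5, 203/3, 1264/7, …
ICs: h(0) = 0, h′(0) = 0, h′′(0) = 4.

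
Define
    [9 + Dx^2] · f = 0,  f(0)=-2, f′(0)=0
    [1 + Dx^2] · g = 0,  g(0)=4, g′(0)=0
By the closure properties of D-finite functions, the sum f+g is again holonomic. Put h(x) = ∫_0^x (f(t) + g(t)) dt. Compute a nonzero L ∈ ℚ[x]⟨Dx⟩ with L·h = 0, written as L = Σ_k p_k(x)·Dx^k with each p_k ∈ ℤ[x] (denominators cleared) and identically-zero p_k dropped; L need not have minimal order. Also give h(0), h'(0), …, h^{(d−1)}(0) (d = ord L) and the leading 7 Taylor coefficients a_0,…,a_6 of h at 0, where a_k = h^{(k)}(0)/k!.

L = 9·Dx + 10·Dx^3 + Dx^5  (order 5).
h: a_k = 0, 2, 0, 7/3, 0, -79/60, 0, …
ICs: h(0) = 0, h′(0) = 2, h′′(0) = 0, h′′′(0) = 14, h′′′′(0) = 0.

f: a_k = -2, 0, 9, 0, -27/4, 0, 81/40, …
g: a_k = 4, 0, -2, 0, 1/6, 0, -1/180, …
L₀ := lclm(L_f,L_g); ord L₀ ≤ 2+2.
h=∫h₀ ⇒ L = L₀·Dx.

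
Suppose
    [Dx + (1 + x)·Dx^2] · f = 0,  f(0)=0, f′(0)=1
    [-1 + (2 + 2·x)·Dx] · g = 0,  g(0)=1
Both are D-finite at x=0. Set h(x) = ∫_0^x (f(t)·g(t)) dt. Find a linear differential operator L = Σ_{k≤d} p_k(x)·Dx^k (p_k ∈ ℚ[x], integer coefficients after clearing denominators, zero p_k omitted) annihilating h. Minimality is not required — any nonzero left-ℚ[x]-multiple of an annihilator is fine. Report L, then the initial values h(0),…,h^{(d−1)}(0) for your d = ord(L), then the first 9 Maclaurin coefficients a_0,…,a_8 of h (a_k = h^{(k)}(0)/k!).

f: a_k = 0, 1, -1/2, 1/3, -1/4, 1/5, -1/6, 1/7, -1/8, …
g: a_k = 1, 1/2, -1/8, 1/16, -5/128, 7/256, -21/1024, 33/2048, -429/32768, …
f·g: L₀ = L_f ⊗_s L_g, ord ≤ 2·1.
h=∫₀ˣh₀: take L = L₀·Dx.
L = Dx + (4 + 8·x + 4·x^2)·Dx^3  (order 3).
h: a_k = 0, 0, 1/2, 0, -1/96, 1/120, -71/11520, 31/6720, -3043/860160, …
ICs: h(0) = 0, h′(0) = 0, h′′(0) = 1.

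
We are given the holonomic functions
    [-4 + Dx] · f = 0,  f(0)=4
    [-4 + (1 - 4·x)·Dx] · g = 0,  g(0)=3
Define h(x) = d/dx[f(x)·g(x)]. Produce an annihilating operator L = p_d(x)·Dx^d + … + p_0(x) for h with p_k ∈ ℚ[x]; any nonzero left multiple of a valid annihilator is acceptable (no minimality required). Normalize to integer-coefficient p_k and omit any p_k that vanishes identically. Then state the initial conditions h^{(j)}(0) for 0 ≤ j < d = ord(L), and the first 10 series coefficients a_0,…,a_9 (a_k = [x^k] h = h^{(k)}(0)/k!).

f: a_k = 4, 16, 32, 128/3, 128/3, 512/15, 1024/45, 4096/315, 2048/315, 8192/2835, …
g: a_k = 3, 12, 48, 192, 768, 3072, 12288, 49152, 196608, 786432, …
h₀=f·g: eliminate ⇒ L₀, order ≤ 1·1.
Derive L from L₀ (diff closure).
L = (10 - 32·x + 32·x^2) + (-1 + 6·x - 8·x^2)·Dx  (order 1).
h: a_k = 96, 960, 6144, 33280, 166912, 4007936/5, 11223040/3, 1795702784/105, 1616134144/21, 323226861568/945, …
ICs: h(0) = 96.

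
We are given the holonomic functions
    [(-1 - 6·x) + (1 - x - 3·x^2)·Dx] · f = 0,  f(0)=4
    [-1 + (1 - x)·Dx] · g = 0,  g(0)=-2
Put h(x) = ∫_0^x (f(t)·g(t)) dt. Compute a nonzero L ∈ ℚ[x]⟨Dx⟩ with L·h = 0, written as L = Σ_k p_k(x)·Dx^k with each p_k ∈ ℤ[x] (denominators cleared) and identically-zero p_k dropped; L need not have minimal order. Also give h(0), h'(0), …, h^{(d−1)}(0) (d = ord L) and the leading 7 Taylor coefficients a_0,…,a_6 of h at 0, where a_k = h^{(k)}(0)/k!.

L = (-2 - 4·x + 9·x^2)·Dx + (1 - 2·x - 2·x^2 + 3·x^3)·Dx^2  (order 2).
h: a_k = 0, -8, -8, -16, -26, -256/5, -96, …
ICs: h(0) = 0, h′(0) = -8.

f: a_k = 4, 4, 16, 28, 76, 160, 388, …
g: a_k = -2, -2, -2, -2, -2, -2, -2, …
f·g: L₀ = L_f ⊗_s L_g, ord ≤ 1·1.
h=∫₀ˣh₀: take L = L₀·Dx.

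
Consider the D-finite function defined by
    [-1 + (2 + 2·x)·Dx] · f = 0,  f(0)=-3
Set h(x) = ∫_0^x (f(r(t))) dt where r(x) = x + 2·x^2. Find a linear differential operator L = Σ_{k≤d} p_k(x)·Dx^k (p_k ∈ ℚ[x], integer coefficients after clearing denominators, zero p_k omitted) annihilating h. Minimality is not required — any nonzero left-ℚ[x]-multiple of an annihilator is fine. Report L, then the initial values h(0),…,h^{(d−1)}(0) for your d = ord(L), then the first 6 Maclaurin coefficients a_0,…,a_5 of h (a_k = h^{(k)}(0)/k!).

f: a_k = -3, -3/2, 3/8, -3/16, 15/128, -21/256, …
Change of var in L_f (x↦r) gives L₀.
h=∫₀ˣh₀: take L = L₀·Dx.
L = (-1 - 4·x)·Dx + (2 + 2·x + 4·x^2)·Dx^2  (order 2).
h: a_k = 0, -3, -3/4, -7/8, 21/64, 63/640, …
ICs: h(0) = 0, h′(0) = -3.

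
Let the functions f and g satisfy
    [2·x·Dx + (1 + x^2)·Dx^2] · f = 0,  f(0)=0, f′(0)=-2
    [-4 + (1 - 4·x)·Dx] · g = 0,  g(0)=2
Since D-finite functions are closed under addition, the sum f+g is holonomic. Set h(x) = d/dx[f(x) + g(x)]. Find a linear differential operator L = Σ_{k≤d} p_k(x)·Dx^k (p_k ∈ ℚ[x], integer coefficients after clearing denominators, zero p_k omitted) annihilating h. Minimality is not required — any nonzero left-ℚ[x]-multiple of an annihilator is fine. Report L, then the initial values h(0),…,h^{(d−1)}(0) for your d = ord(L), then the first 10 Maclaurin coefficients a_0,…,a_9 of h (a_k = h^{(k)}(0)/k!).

L = (8 - 128·x - 24·x^2) + (-49 + 8·x - 109·x^2 - 24·x^3)·Dx + (4 - 15·x - 15·x^3 - 4·x^4)·Dx^2  (order 2).
h: a_k = 6, 64, 386, 2048, 10238, 49152, 229378, 1048576, 4718590, 20971520, …
ICs: h(0) = 6, h′(0) = 64.

f: a_k = 0, -2, 0, 2/3, 0, -2/5, 0, 2/7, 0, -2/9, …
g: a_k = 2, 8, 32, 128, 512, 2048, 8192, 32768, 131072, 524288, …
h₀=f+g: left-lcm gives L₀, ord ≤ 3.
Differentiate: ansatz ord ≤ ord L₀ ⇒ L.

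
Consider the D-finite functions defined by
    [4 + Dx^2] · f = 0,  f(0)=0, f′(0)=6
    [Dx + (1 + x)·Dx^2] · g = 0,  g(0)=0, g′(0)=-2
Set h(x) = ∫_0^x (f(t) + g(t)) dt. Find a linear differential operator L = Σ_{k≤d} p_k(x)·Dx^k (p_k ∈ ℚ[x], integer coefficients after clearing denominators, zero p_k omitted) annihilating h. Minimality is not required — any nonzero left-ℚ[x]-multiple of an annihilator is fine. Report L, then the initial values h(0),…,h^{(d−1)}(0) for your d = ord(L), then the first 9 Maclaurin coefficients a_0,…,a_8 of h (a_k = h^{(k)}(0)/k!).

f: a_k = 0, 6, 0, -4, 0, 4/5, 0, -8/105, 0, …
g: a_k = 0, -2, 1, -2/3, 1/2, -2/5, 1/3, -2/7, 1/4, …
h₀=f+g: left-lcm gives L₀, ord ≤ 4.
∫: right-multiply L₀ by Dx.
L = (20 + 16·x + 8·x^2)·Dx^2 + (12 + 28·x + 24·x^2 + 8·x^3)·Dx^3 + (5 + 4·x + 2·x^2)·Dx^4 + (3 + 7·x + 6·x^2 + 2·x^3)·Dx^5  (order 5).
h: a_k = 0, 0, 2, 1/3, -7/6, 1/10, 1/15, 1/21, -19/420, …
ICs: h(0) = 0, h′(0) = 0, h′′(0) = 4, h′′′(0) = 2, h′′′′(0) = -28.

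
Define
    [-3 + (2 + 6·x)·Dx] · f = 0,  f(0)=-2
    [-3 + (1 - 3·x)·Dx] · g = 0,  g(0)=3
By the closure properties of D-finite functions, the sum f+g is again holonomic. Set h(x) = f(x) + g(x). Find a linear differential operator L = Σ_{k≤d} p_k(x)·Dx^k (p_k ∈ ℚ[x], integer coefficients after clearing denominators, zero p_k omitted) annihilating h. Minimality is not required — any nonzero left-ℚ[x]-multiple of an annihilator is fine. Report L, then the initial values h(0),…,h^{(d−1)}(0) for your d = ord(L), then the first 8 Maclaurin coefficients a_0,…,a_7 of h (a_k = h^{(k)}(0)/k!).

L = (45 + 81·x) + (-27 - 126·x - 243·x^2)·Dx + (2 + 18·x - 18·x^2 - 162·x^3)·Dx^2  (order 2).
h: a_k = 1, 6, 117/4, 621/8, 15957/64, 91611/128, 1135053/512, 6646293/1024, …
ICs: h(0) = 1, h′(0) = 6.

f: a_k = -2, -3, 9/4, -27/8, 405/64, -1701/128, 15309/512, -72171/1024, …
g: a_k = 3, 9, 27, 81, 243, 729, 2187, 6561, …
Sum ⇒ L₀ = lclm(L_f,L_g) in ℚ(x)⟨Dx⟩.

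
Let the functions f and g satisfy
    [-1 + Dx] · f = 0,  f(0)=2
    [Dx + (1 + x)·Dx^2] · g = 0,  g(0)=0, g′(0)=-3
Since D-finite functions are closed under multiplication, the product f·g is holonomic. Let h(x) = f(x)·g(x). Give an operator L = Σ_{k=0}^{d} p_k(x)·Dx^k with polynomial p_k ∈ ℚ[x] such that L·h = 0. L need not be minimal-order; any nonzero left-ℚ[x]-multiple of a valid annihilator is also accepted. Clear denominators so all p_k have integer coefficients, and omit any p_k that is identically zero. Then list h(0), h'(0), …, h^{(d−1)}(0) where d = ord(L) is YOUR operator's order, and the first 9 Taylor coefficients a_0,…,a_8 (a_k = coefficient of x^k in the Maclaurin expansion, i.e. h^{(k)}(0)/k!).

f: a_k = 2, 2, 1, 1/3, 1/12, 1/60, 1/360, 1/2520, 1/20160, …
g: a_k = 0, -3, 3/2, -1, 3/4, -3/5, 1/2, -3/7, 3/8, …
h₀=f·g: eliminate ⇒ L₀, order ≤ 1·2.
L = x + (-1 - 2·x)·Dx + (1 + x)·Dx^2  (order 2).
h: a_k = 0, -6, -3, -2, 0, -9/20, 7/24, -23/84, 29/120, …
ICs: h(0) = 0, h′(0) = -6.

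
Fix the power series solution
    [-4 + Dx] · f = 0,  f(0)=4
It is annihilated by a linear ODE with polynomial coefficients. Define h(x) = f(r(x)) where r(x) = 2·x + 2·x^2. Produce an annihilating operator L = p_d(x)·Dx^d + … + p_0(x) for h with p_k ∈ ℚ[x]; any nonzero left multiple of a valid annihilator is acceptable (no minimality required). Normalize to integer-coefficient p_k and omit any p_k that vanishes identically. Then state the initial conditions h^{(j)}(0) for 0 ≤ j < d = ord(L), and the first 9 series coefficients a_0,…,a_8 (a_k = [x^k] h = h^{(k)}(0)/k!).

L = (-8 - 16·x) + Dx  (order 1).
h: a_k = 4, 32, 160, 1792/3, 5504/3, 72704/15, 510976/45, 1515520/63, 14731264/315, …
ICs: h(0) = 4.

f: a_k = 4, 16, 32, 128/3, 128/3, 512/15, 1024/45, 4096/315, 2048/315, …
h₀=f(r): pull back L_f along r ⇒ L₀.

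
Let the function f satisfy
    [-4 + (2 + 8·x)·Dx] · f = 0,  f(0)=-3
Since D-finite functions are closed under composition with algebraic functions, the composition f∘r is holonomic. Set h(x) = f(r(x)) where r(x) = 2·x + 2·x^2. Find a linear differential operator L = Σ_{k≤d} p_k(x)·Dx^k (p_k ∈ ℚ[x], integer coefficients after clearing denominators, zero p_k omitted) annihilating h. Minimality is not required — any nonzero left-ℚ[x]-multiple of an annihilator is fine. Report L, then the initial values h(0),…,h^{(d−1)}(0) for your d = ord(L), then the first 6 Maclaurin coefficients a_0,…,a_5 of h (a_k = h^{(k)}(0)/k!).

L = (-4 - 8·x) + (1 + 8·x + 8·x^2)·Dx  (order 1).
h: a_k = -3, -12, 12, -48, 216, -1056, …
ICs: h(0) = -3.

f: a_k = -3, -6, 6, -12, 30, -84, …
Substitute x→r, Dx→(1/r')Dx; clear ⇒ L₀.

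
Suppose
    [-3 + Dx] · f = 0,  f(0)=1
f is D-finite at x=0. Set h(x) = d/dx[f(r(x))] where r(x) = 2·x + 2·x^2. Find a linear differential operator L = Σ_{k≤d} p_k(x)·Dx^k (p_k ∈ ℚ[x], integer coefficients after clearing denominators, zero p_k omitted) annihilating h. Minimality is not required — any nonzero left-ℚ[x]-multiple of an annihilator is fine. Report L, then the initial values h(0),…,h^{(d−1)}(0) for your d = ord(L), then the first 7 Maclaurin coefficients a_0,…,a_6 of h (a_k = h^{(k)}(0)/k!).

L = (8 + 24·x + 24·x^2) + (-1 - 2·x)·Dx  (order 1).
h: a_k = 6, 48, 216, 720, 1944, 22464/5, 45792/5, …
ICs: h(0) = 6.

f: a_k = 1, 3, 9/2, 9/2, 27/8, 81/40, 81/80, …
Change of var in L_f (x↦r) gives L₀.
h=h₀': d/dx-closure on L₀ ⇒ L.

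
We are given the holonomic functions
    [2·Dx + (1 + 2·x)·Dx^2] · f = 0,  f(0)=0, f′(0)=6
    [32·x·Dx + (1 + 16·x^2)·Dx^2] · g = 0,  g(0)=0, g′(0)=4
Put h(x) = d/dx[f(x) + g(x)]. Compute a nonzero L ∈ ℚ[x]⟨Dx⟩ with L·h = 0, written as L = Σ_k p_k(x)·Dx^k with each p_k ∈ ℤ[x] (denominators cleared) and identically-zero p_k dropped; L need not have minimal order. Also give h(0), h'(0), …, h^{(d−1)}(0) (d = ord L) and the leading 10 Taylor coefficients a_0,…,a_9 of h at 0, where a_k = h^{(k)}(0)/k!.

f: a_k = 0, 6, -6, 8, -12, 96/5, -32, 384/7, -96, 512/3, …
g: a_k = 0, 4, 0, -64/3, 0, 1024/5, 0, -16384/7, 0, 262144/9, …
h₀=f+g: left-lcm gives L₀, ord ≤ 4.
h=h₀': d/dx-closure on L₀ ⇒ L.
L = (-32 - 192·x + 1536·x^2 + 1024·x^3) + (-20 - 64·x + 576·x^2 + 3072·x^3 + 2048·x^4)·Dx + (-1 + 14·x + 32·x^2 + 256·x^3 + 768·x^4 + 512·x^5)·Dx^2  (order 2).
h: a_k = 10, -12, -40, -48, 1120, -192, -16000, -768, 263680, -3072, …
ICs: h(0) = 10, h′(0) = -12.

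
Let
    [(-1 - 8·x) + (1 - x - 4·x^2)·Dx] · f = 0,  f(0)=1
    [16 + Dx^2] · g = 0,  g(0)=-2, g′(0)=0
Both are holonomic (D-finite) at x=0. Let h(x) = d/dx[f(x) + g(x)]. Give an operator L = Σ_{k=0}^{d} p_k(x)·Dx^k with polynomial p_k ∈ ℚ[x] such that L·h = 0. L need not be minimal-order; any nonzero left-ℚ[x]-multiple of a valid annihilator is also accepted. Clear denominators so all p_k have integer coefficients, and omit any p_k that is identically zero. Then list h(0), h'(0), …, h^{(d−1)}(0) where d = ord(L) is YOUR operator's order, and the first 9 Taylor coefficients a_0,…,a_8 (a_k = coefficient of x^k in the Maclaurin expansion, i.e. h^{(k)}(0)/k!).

f: a_k = 1, 1, 5, 9, 29, 65, 181, 441, 1165, …
g: a_k = -2, 0, 16, 0, -64/3, 0, 512/45, 0, -1024/315, …
L₀ := lclm(L_f,L_g); ord L₀ ≤ 1+2.
Derive L from L₀ (diff closure).
L = (6848 + 35072·x + 150784·x^2 + 87040·x^3 + 204800·x^4 + 147456·x^5 + 196608·x^6) + (-560 - 4048·x + 5184·x^2 + 13952·x^3 + 2560·x^4 + 18432·x^5 + 57344·x^6 + 65536·x^7)·Dx + (428 + 2192·x + 9424·x^2 + 5440·x^3 + 12800·x^4 + 9216·x^5 + 12288·x^6)·Dx^2 + (-35 - 253·x + 324·x^2 + 872·x^3 + 160·x^4 + 1152·x^5 + 3584·x^6 + 4096·x^7)·Dx^3  (order 3).
h: a_k = 1, 42, 27, 92/3, 325, 17314/15, 3087, 2927608/315, 26361, …
ICs: h(0) = 1, h′(0) = 42, h′′(0) = 54.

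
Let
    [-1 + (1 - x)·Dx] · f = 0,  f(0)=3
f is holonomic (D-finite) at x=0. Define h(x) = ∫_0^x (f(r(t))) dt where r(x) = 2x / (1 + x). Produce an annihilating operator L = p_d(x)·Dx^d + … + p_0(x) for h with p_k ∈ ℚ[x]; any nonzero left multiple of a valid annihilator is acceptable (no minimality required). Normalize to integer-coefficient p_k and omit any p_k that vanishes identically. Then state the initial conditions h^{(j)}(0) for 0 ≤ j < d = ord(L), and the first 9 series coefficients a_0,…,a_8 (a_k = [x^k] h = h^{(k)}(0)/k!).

L = 2·Dx + (-1 + x^2)·Dx^2  (order 2).
h: a_k = 0, 3, 3, 2, 3/2, 6/5, 1, 6/7, 3/4, …
ICs: h(0) = 0, h′(0) = 3.

f: a_k = 3, 3, 3, 3, 3, 3, 3, 3, 3, …
f∘r: x↦r, Dx↦Dx/r' in L_f ⇒ L₀.
∫: right-multiply L₀ by Dx.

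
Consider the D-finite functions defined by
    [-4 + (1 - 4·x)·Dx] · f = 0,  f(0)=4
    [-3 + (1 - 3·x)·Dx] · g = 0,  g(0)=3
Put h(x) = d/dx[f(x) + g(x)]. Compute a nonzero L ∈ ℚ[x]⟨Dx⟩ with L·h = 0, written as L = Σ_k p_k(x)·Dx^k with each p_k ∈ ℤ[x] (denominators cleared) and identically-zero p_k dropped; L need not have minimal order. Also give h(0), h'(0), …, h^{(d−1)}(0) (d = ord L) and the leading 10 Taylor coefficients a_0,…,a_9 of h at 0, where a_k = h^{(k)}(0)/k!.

f: a_k = 4, 16, 64, 256, 1024, 4096, 16384, 65536, 262144, 1048576, …
g: a_k = 3, 9, 27, 81, 243, 729, 2187, 6561, 19683, 59049, …
h₀=f+g: left-lcm gives L₀, ord ≤ 2.
h₀' ⇒ L via d/dx closure of L₀.
L = 72 + (-21 + 72·x)·Dx + (1 - 7·x + 12·x^2)·Dx^2  (order 2).
h: a_k = 25, 182, 1011, 5068, 24125, 111426, 504679, 2254616, 9968625, 43714510, …
ICs: h(0) = 25, h′(0) = 182.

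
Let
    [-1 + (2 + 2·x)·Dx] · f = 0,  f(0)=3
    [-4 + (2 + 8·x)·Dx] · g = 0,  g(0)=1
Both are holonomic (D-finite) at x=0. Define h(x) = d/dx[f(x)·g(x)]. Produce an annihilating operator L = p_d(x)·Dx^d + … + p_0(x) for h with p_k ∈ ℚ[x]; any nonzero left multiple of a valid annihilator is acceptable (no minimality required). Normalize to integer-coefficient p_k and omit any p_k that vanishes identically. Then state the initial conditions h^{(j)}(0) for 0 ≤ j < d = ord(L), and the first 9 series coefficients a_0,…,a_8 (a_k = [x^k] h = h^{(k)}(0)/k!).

L = -9 + (-10 - 66·x - 120·x^2 - 64·x^3)·Dx  (order 1).
h: a_k = 15/2, -27/4, 405/16, -2943/32, 85725/256, -630261/512, 9360225/2048, -70109415/4096, 4231255725/65536, …
ICs: h(0) = 15/2.

f: a_k = 3, 3/2, -3/8, 3/16, -15/128, 21/256, -63/1024, 99/2048, -1287/32768, …
g: a_k = 1, 2, -2, 4, -10, 28, -84, 264, -858, …
L₀ := L_f ⊗_s L_g (sym. prod.), ord ≤ 1.
Differentiate: ansatz ord ≤ ord L₀ ⇒ L.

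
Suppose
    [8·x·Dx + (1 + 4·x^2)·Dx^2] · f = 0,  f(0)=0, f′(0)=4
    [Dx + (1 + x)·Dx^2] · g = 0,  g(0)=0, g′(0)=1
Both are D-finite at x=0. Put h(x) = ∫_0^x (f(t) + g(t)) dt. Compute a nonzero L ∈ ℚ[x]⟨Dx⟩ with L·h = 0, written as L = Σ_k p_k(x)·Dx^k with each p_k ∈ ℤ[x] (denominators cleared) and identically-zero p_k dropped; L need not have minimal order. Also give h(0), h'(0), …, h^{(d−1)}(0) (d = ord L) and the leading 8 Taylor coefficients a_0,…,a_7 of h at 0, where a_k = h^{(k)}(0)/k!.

L = (-8 - 24·x + 96·x^2 + 32·x^3)·Dx^2 + (-10 - 16·x + 72·x^2 + 192·x^3 + 64·x^4)·Dx^3 + (-1 + 7·x + 8·x^2 + 32·x^3 + 48·x^4 + 16·x^5)·Dx^4  (order 4).
h: a_k = 0, 0, 5/2, -1/6, -5/4, -1/20, 13/6, -1/42, …
ICs: h(0) = 0, h′(0) = 0, h′′(0) = 5, h′′′(0) = -1.

f: a_k = 0, 4, 0, -16/3, 0, 64/5, 0, -256/7, …
g: a_k = 0, 1, -1/2, 1/3, -1/4, 1/5, -1/6, 1/7, …
L₀ := lclm(L_f,L_g); ord L₀ ≤ 2+2.
h=∫₀ˣh₀: take L = L₀·Dx.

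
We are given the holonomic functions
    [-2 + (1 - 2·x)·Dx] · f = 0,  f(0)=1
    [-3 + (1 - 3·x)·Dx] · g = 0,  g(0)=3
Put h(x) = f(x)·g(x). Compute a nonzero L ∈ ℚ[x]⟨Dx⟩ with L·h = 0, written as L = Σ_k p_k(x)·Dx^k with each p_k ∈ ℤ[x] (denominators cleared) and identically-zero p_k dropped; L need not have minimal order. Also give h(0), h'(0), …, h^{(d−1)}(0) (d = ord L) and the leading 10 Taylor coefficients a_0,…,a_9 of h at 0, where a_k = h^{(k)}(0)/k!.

f: a_k = 1, 2, 4, 8, 16, 32, 64, 128, 256, 512, …
g: a_k = 3, 9, 27, 81, 243, 729, 2187, 6561, 19683, 59049, …
f·g: L₀ = L_f ⊗_s L_g, ord ≤ 1·1.
L = (-5 + 12·x) + (1 - 5·x + 6·x^2)·Dx  (order 1).
h: a_k = 3, 15, 57, 195, 633, 1995, 6177, 18915, 57513, 174075, …
ICs: h(0) = 3.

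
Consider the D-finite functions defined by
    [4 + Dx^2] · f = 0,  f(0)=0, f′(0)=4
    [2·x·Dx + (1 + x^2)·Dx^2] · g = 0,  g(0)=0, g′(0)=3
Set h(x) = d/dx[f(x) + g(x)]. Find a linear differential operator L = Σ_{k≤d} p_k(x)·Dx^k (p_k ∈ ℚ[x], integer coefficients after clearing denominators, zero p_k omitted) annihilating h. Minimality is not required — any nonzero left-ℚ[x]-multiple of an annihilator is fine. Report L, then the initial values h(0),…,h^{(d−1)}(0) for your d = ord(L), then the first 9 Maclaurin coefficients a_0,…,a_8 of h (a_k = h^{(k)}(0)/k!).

L = (-32·x + 80·x^3 + 16·x^5) + (4 + 32·x^2 + 36·x^4 + 8·x^6)·Dx + (-8·x + 20·x^3 + 4·x^5)·Dx^2 + (1 + 8·x^2 + 9·x^4 + 2·x^6)·Dx^3  (order 3).
h: a_k = 7, 0, -11, 0, 17/3, 0, -151/45, 0, 953/315, …
ICs: h(0) = 7, h′(0) = 0, h′′(0) = -22.

f: a_k = 0, 4, 0, -8/3, 0, 8/15, 0, -16/315, 0, …
g: a_k = 0, 3, 0, -1, 0, 3/5, 0, -3/7, 0, …
L₀ := lclm(L_f,L_g); ord L₀ ≤ 2+2.
h=h₀': d/dx-closure on L₀ ⇒ L.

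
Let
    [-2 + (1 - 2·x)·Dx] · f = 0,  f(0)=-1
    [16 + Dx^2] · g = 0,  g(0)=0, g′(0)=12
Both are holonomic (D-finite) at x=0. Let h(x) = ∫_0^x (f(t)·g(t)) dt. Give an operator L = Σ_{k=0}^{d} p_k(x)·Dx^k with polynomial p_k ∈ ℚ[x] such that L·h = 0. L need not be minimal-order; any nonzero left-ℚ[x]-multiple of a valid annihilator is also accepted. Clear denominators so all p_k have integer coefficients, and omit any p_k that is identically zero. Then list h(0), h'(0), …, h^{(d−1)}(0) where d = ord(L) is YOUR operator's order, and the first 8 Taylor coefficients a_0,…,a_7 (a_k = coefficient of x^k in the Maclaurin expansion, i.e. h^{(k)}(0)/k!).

f: a_k = -1, -2, -4, -8, -16, -32, -64, -128, …
g: a_k = 0, 12, 0, -32, 0, 128/5, 0, -1024/105, …
f·g: L₀ = L_f ⊗_s L_g, ord ≤ 1·2.
Integrate: L := L₀·Dx.
L = (-16 + 32·x)·Dx + 4·Dx^2 + (-1 + 2·x)·Dx^3  (order 3).
h: a_k = 0, 0, -6, -8, -4, -32/5, -224/15, -128/5, …
ICs: h(0) = 0, h′(0) = 0, h′′(0) = -12.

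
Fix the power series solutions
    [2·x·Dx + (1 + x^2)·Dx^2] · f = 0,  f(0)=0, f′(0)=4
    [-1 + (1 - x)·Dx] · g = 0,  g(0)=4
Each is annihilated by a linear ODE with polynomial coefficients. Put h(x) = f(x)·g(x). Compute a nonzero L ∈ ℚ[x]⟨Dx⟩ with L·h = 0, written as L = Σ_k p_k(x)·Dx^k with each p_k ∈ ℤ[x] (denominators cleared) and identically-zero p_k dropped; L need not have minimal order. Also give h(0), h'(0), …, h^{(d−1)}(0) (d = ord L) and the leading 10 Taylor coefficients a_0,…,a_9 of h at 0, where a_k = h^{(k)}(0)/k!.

f: a_k = 0, 4, 0, -4/3, 0, 4/5, 0, -4/7, 0, 4/9, …
g: a_k = 4, 4, 4, 4, 4, 4, 4, 4, 4, 4, …
f·g: L₀ = L_f ⊗_s L_g, ord ≤ 2·1.
L = 2·x + (2 - 2·x + 4·x^2)·Dx + (-1 + x - x^2 + x^3)·Dx^2  (order 2).
h: a_k = 0, 16, 16, 32/3, 32/3, 208/15, 208/15, 1216/105, 1216/105, 4208/315, …
ICs: h(0) = 0, h′(0) = 16.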